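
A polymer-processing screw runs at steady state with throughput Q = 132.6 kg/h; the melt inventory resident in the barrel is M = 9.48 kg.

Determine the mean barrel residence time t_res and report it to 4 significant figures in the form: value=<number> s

Throughput in SI: Q_s = 132.6 kg/h ÷ 3600 s/h = 0.0368333 kg/s
Mean residence time: t_res = M/Q_s = 9.48 kg / 0.0368333 kg/s = 257.376 s

value=257.4 s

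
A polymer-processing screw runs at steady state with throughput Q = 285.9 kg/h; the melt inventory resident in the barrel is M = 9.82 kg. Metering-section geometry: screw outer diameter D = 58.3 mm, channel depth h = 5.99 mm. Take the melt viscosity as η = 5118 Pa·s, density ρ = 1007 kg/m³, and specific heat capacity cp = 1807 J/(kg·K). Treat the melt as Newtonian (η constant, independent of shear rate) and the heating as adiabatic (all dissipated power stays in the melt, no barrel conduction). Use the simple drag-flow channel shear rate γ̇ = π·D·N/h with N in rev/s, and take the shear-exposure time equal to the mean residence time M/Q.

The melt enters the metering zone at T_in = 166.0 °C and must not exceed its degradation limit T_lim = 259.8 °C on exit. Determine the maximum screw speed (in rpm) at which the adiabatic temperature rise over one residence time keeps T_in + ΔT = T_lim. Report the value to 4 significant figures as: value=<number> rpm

Q_s = Q / 3600 = 285.9 / 3600 = 0.0794167 kg/s
Mean residence time: t_res = M/Q_s = 9.82 kg / 0.0794167 kg/s = 123.652 s
D = 58.3 mm = 0.0583 m;  h = 5.99 mm = 0.00599 m
Allowable rise: ΔT_a = T_lim − T_in = 259.8 − 166.0 = 93.8 K
γ̇_max² = ΔT_a·ρ·cp/(η·t_res) = 93.8·1007·1807/(5118·123.652) = 269.706 s⁻²
Take the square root: γ̇_max = √(269.706) = 16.4227 s⁻¹
N_max = γ̇_max·h / (π·D) = 16.4227 · 0.00599 / (π · 0.0583) = 0.537098 rev/s = 32.2259 rpm

value=32.23 rpm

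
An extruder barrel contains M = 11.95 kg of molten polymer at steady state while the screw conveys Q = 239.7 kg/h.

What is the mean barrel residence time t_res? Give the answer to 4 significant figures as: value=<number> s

Q_s = Q / 3600 = 239.7 / 3600 = 0.0665833 kg/s
t_res = M / Q_s = 11.95 ÷ 0.0665833 = 179.474 s

value=179.5 s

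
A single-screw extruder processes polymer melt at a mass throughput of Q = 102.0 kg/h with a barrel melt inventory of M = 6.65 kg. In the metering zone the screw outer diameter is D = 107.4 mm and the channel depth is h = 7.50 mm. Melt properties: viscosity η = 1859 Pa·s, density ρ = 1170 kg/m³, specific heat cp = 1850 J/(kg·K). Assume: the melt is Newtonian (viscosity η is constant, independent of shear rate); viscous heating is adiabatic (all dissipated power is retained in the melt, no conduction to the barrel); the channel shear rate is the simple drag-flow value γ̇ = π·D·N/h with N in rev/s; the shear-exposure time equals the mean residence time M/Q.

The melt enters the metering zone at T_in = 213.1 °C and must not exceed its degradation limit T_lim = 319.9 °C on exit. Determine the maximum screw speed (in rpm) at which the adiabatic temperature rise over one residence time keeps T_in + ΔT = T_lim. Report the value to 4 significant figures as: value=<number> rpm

Q_s = Q / 3600 = 102.0 / 3600 = 0.0283333 kg/s
t_res = M / Q_s = 6.65 / 0.0283333 = 234.706 s
Geometry in SI: D = 107.4 mm → 0.1074 m, h = 7.50 mm → 0.0075 m
ΔT_a = T_lim − T_in = 319.9 − 213.1 = 106.8 K
γ̇_max² = ΔT_a·ρ·cp/(η·t_res) = 106.8·1170·1850/(1859·234.706) = 529.816 s⁻²
γ̇_max = sqrt(529.816) = 23.0177 s⁻¹
N_max = γ̇_max h / (πD) = 23.0177·0.0075/(π·0.1074) = 0.511646 rev/s → ×60 = 30.6988 rpm

value=30.70 rpm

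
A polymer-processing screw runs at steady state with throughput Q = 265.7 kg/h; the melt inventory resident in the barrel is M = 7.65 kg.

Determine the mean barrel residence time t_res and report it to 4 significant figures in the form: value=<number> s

value=103.7 s

Q_s = Q / 3600 = 265.7 / 3600 = 0.0738056 kg/s
t_res = M / Q_s = 7.65 / 0.0738056 = 103.651 s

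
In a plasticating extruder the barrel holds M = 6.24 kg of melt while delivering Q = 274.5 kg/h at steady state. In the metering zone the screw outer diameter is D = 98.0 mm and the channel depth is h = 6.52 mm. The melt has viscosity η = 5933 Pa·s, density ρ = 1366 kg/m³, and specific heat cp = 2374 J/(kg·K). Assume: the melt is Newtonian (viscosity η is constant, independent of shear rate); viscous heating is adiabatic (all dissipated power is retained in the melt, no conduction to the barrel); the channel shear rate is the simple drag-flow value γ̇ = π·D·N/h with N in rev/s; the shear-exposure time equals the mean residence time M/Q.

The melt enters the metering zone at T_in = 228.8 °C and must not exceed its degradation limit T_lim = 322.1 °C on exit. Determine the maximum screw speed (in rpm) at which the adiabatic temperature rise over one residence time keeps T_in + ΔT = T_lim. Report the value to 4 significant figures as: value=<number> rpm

Throughput in SI: Q_s = 274.5 kg/h ÷ 3600 s/h = 0.07625 kg/s
t_res = M / Q_s = 6.24 / 0.07625 = 81.8361 s
D = 98.0 mm = 0.098 m;  h = 6.52 mm = 0.00652 m
ΔT_a = T_lim − T_in = 322.1 °C − 228.8 °C = 93.3 K
γ̇_max² = ΔT_a·ρ·cp/(η·t_res) = 93.3·1366·2374/(5933·81.8361) = 623.152 s⁻²
Take the square root: γ̇_max = √(623.152) = 24.963 s⁻¹
N_max = γ̇_max h / (πD) = 24.963·0.00652/(π·0.098) = 0.52865 rev/s → ×60 = 31.719 rpm

value=31.72 rpm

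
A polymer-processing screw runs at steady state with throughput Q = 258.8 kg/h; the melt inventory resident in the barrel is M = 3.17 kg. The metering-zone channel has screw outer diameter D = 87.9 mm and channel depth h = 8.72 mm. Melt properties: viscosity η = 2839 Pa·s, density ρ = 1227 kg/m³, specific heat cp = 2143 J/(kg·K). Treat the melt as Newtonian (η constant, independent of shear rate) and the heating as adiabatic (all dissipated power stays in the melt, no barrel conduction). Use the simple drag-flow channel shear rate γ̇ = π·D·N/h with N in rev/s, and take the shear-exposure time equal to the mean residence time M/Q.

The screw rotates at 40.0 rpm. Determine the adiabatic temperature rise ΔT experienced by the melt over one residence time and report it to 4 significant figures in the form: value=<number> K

Throughput in SI: Q_s = 258.8 kg/h ÷ 3600 s/h = 0.0718889 kg/s
Mean residence time: t_res = M/Q_s = 3.17 kg / 0.0718889 kg/s = 44.0958 s
Geometry in metres: D = 87.9 mm → 0.0879 m, h = 8.72 mm → 0.00872 m; screw speed N = 40.0 rpm = 0.666667 rev/s
Shear rate: γ̇ = πDN/h = π·0.0879·0.666667/0.00872 = 21.1121 s⁻¹
ΔT = η·γ̇²·t_res / (ρ·cp) = 2839 · (21.1121)² · 44.0958 / (1227 · 2143) = 21.2206 K

value=21.22 K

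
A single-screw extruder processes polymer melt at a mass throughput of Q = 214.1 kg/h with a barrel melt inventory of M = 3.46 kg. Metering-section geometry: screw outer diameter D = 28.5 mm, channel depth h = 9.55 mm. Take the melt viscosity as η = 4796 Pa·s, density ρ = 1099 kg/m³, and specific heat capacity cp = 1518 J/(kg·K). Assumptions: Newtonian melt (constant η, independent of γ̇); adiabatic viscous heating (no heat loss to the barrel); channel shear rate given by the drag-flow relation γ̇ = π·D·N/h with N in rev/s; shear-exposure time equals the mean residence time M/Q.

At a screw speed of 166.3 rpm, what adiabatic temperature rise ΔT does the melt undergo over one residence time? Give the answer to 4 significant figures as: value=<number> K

Convert throughput: Q = 214.1 kg/h = 214.1/3600 = 0.0594722 kg/s
t_res = M / Q_s = 3.46 ÷ 0.0594722 = 58.1784 s
Convert to SI: D = 0.0285 m, h = 0.00955 m, N = 166.3/60 = 2.77167 rev/s
γ̇ = π·D·N / h = π · 0.0285 · 2.77167 / 0.00955 = 25.9856 s⁻¹
Adiabatic rise: ΔT = η γ̇² t_res / (ρ cp) = 4796·(25.9856)²·58.1784 / (1099·1518) = 112.937 K

value=112.9 K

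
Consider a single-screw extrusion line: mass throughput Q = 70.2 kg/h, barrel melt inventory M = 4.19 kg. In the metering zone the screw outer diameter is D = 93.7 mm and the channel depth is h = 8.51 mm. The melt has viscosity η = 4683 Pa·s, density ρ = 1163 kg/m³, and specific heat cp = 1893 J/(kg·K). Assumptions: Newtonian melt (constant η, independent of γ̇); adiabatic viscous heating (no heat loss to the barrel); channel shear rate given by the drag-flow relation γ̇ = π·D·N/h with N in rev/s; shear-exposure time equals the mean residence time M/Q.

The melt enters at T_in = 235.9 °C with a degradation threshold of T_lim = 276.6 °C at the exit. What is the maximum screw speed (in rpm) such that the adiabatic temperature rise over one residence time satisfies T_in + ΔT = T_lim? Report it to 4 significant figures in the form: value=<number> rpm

Convert throughput: Q = 70.2 kg/h = 70.2/3600 = 0.0195 kg/s
t_res = M / Q_s = 4.19 / 0.0195 = 214.872 s
D = 93.7 mm = 0.0937 m;  h = 8.51 mm = 0.00851 m
ΔT_a = T_lim − T_in = 276.6 °C − 235.9 °C = 40.7 K
Invert ΔT = ηγ̇²t_res/(ρcp) for γ̇: γ̇_max² = ΔT_a ρ cp / (η t_res) = 40.7·1163·1893 / (4683·214.872) = 89.0474 s⁻²
Take the square root: γ̇_max = √(89.0474) = 9.43649 s⁻¹
N_max = γ̇_max h / (πD) = 9.43649·0.00851/(π·0.0937) = 0.272804 rev/s → ×60 = 16.3682 rpm

value=16.37 rpm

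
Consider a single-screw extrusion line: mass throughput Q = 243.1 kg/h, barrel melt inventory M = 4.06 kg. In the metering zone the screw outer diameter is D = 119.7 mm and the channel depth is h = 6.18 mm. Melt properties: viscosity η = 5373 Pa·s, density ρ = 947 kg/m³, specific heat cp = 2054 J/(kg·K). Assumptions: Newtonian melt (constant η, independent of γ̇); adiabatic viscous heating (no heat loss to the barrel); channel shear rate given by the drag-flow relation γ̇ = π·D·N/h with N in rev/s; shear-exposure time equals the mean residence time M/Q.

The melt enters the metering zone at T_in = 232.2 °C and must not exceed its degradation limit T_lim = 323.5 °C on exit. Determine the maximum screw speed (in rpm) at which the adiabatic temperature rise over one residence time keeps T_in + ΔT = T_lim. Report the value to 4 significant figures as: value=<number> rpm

value=23.12 rpm

Throughput in SI: Q_s = 243.1 kg/h ÷ 3600 s/h = 0.0675278 kg/s
Mean residence time: t_res = M/Q_s = 4.06 kg / 0.0675278 kg/s = 60.1234 s
Convert to metres: D = 0.1197 m, h = 0.00618 m
Allowable rise: ΔT_a = T_lim − T_in = 323.5 − 232.2 = 91.3 K
γ̇_max² = ΔT_a·ρ·cp/(η·t_res) = 91.3·947·2054/(5373·60.1234) = 549.744 s⁻²
γ̇_max = √549.744 = 23.4466 s⁻¹
N_max = γ̇_max·h / (π·D) = 23.4466 · 0.00618 / (π · 0.1197) = 0.385323 rev/s = 23.1194 rpm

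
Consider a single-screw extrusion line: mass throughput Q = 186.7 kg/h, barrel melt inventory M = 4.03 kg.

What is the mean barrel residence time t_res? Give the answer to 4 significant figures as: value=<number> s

value=77.71 s

Throughput in SI: Q_s = 186.7 kg/h ÷ 3600 s/h = 0.0518611 kg/s
Mean residence time: t_res = M/Q_s = 4.03 kg / 0.0518611 kg/s = 77.7076 s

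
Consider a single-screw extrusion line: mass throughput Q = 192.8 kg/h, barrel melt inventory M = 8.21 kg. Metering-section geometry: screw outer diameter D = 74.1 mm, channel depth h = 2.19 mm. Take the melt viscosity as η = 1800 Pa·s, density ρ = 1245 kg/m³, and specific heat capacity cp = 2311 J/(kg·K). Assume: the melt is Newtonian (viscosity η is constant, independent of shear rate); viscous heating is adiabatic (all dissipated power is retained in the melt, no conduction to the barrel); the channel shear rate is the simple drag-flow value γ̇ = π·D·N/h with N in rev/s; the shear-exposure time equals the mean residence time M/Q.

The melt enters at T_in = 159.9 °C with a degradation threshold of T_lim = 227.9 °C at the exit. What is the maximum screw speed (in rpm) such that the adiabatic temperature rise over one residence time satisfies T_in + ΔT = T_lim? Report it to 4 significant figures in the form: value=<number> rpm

Convert throughput: Q = 192.8 kg/h = 192.8/3600 = 0.0535556 kg/s
t_res = M / Q_s = 8.21 / 0.0535556 = 153.299 s
Convert to metres: D = 0.0741 m, h = 0.00219 m
ΔT_a = T_lim − T_in = 227.9 °C − 159.9 °C = 68 K
γ̇_max² = ΔT_a·ρ·cp / (η·t_res) = [68 × 1245 × 2311] / [1800 × 153.299] = 709.034 s⁻²
γ̇_max = sqrt(709.034) = 26.6277 s⁻¹
Solve γ̇ = πDN/h for N: N_max = γ̇_max·h/(π·D) = 26.6277 × 0.00219 / (π × 0.0741) = 0.250501 rev/s = 15.0301 rpm

value=15.03 rpm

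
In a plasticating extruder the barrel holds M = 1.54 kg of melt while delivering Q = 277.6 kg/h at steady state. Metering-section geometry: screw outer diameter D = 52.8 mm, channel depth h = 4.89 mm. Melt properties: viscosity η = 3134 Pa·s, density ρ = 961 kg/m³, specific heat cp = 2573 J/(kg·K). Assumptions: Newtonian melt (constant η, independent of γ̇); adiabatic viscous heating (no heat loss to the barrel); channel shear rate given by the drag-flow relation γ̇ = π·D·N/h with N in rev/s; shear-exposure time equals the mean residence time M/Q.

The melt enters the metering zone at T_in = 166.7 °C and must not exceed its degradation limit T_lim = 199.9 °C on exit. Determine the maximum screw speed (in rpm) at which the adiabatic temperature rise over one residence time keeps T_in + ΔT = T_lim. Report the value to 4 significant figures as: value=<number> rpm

Convert throughput: Q = 277.6 kg/h = 277.6/3600 = 0.0771111 kg/s
t_res = M / Q_s = 1.54 / 0.0771111 = 19.9712 s
D = 52.8 mm = 0.0528 m;  h = 4.89 mm = 0.00489 m
Allowable rise: ΔT_a = T_lim − T_in = 199.9 − 166.7 = 33.2 K
γ̇_max² = ΔT_a·ρ·cp/(η·t_res) = 33.2·961·2573/(3134·19.9712) = 1311.59 s⁻²
γ̇_max = √1311.59 = 36.2159 s⁻¹
N_max = γ̇_max h / (πD) = 36.2159·0.00489/(π·0.0528) = 1.06764 rev/s → ×60 = 64.0583 rpm

value=64.06 rpm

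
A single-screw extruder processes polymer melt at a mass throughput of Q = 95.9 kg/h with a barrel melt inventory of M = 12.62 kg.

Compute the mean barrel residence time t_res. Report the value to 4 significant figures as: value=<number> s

Q_s = Q / 3600 = 95.9 / 3600 = 0.0266389 kg/s
Mean residence time: t_res = M/Q_s = 12.62 kg / 0.0266389 kg/s = 473.743 s

value=473.7 s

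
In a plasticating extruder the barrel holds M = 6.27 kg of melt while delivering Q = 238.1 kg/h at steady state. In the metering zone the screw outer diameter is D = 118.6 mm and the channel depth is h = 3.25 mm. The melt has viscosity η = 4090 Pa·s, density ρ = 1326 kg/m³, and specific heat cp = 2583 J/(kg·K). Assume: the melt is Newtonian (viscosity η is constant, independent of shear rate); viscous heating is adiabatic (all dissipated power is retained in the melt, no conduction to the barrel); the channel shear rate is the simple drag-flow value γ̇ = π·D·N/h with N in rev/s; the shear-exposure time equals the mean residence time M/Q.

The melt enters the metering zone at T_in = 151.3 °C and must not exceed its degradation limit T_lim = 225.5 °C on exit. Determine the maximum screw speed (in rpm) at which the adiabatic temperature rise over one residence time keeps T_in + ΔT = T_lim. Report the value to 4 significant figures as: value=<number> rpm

value=13.40 rpm

Q_s = Q / 3600 = 238.1 / 3600 = 0.0661389 kg/s
t_res = M / Q_s = 6.27 / 0.0661389 = 94.8005 s
Convert to metres: D = 0.1186 m, h = 0.00325 m
ΔT_a = T_lim − T_in = 225.5 °C − 151.3 °C = 74.2 K
γ̇_max² = ΔT_a·ρ·cp / (η·t_res) = [74.2 × 1326 × 2583] / [4090 × 94.8005] = 655.447 s⁻²
γ̇_max = √655.447 = 25.6017 s⁻¹
N_max = γ̇_max·h / (π·D) = 25.6017 · 0.00325 / (π · 0.1186) = 0.223315 rev/s = 13.3989 rpm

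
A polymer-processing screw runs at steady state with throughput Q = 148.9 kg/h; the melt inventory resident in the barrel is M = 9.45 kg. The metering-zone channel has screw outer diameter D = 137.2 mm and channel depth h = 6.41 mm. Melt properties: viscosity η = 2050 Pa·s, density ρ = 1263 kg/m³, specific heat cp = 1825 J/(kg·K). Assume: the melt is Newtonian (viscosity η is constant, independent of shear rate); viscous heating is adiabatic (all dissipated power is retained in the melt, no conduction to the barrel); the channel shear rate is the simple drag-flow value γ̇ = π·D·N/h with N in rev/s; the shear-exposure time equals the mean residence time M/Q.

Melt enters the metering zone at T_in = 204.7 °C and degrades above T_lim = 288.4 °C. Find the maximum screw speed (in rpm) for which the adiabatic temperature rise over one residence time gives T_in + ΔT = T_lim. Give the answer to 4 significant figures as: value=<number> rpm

value=18.11 rpm

Throughput in SI: Q_s = 148.9 kg/h ÷ 3600 s/h = 0.0413611 kg/s
Mean residence time: t_res = M/Q_s = 9.45 kg / 0.0413611 kg/s = 228.475 s
Convert to metres: D = 0.1372 m, h = 0.00641 m
ΔT_a = T_lim − T_in = 288.4 − 204.7 = 83.7 K
γ̇_max² = ΔT_a·ρ·cp/(η·t_res) = 83.7·1263·1825/(2050·228.475) = 411.906 s⁻²
Take the square root: γ̇_max = √(411.906) = 20.2955 s⁻¹
N_max = γ̇_max h / (πD) = 20.2955·0.00641/(π·0.1372) = 0.301824 rev/s → ×60 = 18.1094 rpm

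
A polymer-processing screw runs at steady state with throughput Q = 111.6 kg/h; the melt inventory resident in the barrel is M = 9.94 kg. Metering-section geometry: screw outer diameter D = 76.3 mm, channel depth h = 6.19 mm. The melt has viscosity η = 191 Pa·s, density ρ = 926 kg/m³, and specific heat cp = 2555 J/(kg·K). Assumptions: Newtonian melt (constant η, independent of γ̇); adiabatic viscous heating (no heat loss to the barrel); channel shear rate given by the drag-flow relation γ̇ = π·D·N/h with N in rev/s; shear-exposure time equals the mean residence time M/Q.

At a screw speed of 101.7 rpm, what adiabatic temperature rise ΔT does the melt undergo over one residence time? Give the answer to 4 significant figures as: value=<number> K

Throughput in SI: Q_s = 111.6 kg/h ÷ 3600 s/h = 0.031 kg/s
t_res = M / Q_s = 9.94 ÷ 0.031 = 320.645 s
Geometry in metres: D = 76.3 mm → 0.0763 m, h = 6.19 mm → 0.00619 m; screw speed N = 101.7 rpm = 1.695 rev/s
γ̇ = π D N / h = (π)(0.0763)(1.695) / 0.00619 = 65.6377 s⁻¹
ΔT = η·γ̇²·t_res / (ρ·cp) = 191 · (65.6377)² · 320.645 / (926 · 2555) = 111.523 K

value=111.5 K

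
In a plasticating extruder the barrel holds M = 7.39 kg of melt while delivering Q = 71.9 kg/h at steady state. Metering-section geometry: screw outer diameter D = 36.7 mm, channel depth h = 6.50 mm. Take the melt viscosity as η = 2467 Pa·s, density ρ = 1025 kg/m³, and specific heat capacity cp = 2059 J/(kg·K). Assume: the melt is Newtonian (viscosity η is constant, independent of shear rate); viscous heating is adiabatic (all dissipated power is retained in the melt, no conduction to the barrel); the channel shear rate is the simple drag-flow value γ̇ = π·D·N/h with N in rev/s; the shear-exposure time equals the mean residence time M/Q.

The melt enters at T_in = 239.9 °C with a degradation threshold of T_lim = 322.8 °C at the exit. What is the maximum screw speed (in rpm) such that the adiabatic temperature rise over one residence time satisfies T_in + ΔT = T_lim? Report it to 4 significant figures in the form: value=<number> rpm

value=46.83 rpm

Convert throughput: Q = 71.9 kg/h = 71.9/3600 = 0.0199722 kg/s
t_res = M / Q_s = 7.39 / 0.0199722 = 370.014 s
D = 36.7 mm = 0.0367 m;  h = 6.50 mm = 0.0065 m
ΔT_a = T_lim − T_in = 322.8 − 239.9 = 82.9 K
Invert ΔT = ηγ̇²t_res/(ρcp) for γ̇: γ̇_max² = ΔT_a ρ cp / (η t_res) = 82.9·1025·2059 / (2467·370.014) = 191.667 s⁻²
γ̇_max = √191.667 = 13.8444 s⁻¹
N_max = γ̇_max·h / (π·D) = 13.8444 · 0.0065 / (π · 0.0367) = 0.780497 rev/s = 46.8298 rpm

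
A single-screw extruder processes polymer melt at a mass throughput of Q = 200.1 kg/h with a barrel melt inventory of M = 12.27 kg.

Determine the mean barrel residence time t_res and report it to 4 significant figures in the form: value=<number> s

value=220.7 s

Convert throughput: Q = 200.1 kg/h = 200.1/3600 = 0.0555833 kg/s
Mean residence time: t_res = M/Q_s = 12.27 kg / 0.0555833 kg/s = 220.75 s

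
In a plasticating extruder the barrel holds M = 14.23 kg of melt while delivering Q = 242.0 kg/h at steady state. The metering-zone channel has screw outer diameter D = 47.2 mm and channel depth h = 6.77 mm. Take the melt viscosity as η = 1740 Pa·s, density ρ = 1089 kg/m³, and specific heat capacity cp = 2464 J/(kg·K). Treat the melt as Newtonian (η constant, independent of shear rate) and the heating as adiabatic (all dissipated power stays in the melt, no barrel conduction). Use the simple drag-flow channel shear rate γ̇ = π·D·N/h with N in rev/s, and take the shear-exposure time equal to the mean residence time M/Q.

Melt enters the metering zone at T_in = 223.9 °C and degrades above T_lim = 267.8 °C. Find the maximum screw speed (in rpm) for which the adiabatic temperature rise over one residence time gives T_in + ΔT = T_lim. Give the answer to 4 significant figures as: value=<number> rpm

value=48.99 rpm

Convert throughput: Q = 242.0 kg/h = 242.0/3600 = 0.0672222 kg/s
Mean residence time: t_res = M/Q_s = 14.23 kg / 0.0672222 kg/s = 211.686 s
Convert to metres: D = 0.0472 m, h = 0.00677 m
ΔT_a = T_lim − T_in = 267.8 − 223.9 = 43.9 K
Invert ΔT = ηγ̇²t_res/(ρcp) for γ̇: γ̇_max² = ΔT_a ρ cp / (η t_res) = 43.9·1089·2464 / (1740·211.686) = 319.81 s⁻²
γ̇_max = sqrt(319.81) = 17.8832 s⁻¹
N_max = γ̇_max·h / (π·D) = 17.8832 · 0.00677 / (π · 0.0472) = 0.816475 rev/s = 48.9885 rpm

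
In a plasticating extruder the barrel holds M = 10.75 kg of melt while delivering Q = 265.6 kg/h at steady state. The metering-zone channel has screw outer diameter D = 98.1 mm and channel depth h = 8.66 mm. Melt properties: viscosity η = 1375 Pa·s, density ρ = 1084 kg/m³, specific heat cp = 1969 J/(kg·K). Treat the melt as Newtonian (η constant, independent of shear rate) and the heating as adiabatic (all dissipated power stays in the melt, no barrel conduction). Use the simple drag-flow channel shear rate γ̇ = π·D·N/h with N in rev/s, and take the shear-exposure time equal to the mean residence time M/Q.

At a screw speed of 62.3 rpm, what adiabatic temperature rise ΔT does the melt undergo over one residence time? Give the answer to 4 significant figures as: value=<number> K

Convert throughput: Q = 265.6 kg/h = 265.6/3600 = 0.0737778 kg/s
Mean residence time: t_res = M/Q_s = 10.75 kg / 0.0737778 kg/s = 145.708 s
Convert to SI: D = 0.0981 m, h = 0.00866 m, N = 62.3/60 = 1.03833 rev/s
γ̇ = π D N / h = (π)(0.0981)(1.03833) / 0.00866 = 36.952 s⁻¹
ΔT = η·γ̇²·t_res/(ρ·cp) = [1375 × 36.952² × 145.708] / [1084 × 1969] = 128.17 K

value=128.2 K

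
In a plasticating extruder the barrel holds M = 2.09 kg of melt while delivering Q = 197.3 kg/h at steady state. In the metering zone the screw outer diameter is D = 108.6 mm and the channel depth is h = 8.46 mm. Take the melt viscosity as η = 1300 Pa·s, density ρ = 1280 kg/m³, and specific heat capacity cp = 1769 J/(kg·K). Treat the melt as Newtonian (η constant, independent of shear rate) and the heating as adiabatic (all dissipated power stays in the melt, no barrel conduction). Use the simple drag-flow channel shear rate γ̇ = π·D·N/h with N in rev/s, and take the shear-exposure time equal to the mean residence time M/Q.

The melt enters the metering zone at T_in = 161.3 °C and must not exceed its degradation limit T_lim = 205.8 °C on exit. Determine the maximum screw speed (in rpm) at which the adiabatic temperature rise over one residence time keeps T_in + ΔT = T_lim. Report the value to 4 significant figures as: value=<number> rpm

Throughput in SI: Q_s = 197.3 kg/h ÷ 3600 s/h = 0.0548056 kg/s
t_res = M / Q_s = 2.09 ÷ 0.0548056 = 38.1348 s
Geometry in SI: D = 108.6 mm → 0.1086 m, h = 8.46 mm → 0.00846 m
ΔT_a = T_lim − T_in = 205.8 − 161.3 = 44.5 K
Invert ΔT = ηγ̇²t_res/(ρcp) for γ̇: γ̇_max² = ΔT_a ρ cp / (η t_res) = 44.5·1280·1769 / (1300·38.1348) = 2032.51 s⁻²
Take the square root: γ̇_max = √(2032.51) = 45.0834 s⁻¹
N_max = γ̇_max·h / (π·D) = 45.0834 · 0.00846 / (π · 0.1086) = 1.11791 rev/s = 67.0746 rpm

value=67.07 rpm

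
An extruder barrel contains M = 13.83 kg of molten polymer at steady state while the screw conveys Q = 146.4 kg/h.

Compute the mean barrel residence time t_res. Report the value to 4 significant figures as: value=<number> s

Convert throughput: Q = 146.4 kg/h = 146.4/3600 = 0.0406667 kg/s
t_res = M / Q_s = 13.83 ÷ 0.0406667 = 340.082 s

value=340.1 s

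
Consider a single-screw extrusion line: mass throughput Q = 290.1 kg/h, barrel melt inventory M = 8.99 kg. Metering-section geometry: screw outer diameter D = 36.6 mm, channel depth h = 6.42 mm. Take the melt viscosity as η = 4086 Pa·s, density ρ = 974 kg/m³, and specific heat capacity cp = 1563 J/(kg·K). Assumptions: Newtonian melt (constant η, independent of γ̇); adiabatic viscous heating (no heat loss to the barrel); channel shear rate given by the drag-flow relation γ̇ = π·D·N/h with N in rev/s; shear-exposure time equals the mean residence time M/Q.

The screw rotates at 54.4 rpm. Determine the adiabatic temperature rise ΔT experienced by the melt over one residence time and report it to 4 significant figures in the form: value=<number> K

value=78.96 K

Convert throughput: Q = 290.1 kg/h = 290.1/3600 = 0.0805833 kg/s
t_res = M / Q_s = 8.99 / 0.0805833 = 111.562 s
Geometry in metres: D = 36.6 mm → 0.0366 m, h = 6.42 mm → 0.00642 m; screw speed N = 54.4 rpm = 0.906667 rev/s
Shear rate: γ̇ = πDN/h = π·0.0366·0.906667/0.00642 = 16.2384 s⁻¹
Adiabatic rise: ΔT = η γ̇² t_res / (ρ cp) = 4086·(16.2384)²·111.562 / (974·1563) = 78.9554 K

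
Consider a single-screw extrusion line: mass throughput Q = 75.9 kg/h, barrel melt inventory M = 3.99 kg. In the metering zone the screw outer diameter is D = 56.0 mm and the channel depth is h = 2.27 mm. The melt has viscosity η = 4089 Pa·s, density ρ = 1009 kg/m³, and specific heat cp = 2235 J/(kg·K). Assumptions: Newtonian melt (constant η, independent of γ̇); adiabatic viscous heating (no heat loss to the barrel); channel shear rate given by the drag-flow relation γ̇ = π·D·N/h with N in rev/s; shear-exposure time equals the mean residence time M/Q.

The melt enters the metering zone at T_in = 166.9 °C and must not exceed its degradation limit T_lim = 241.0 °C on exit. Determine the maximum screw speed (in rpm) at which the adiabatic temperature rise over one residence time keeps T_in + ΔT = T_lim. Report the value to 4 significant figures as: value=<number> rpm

Q_s = Q / 3600 = 75.9 / 3600 = 0.0210833 kg/s
t_res = M / Q_s = 3.99 ÷ 0.0210833 = 189.249 s
Convert to metres: D = 0.056 m, h = 0.00227 m
Allowable rise: ΔT_a = T_lim − T_in = 241.0 − 166.9 = 74.1 K
γ̇_max² = ΔT_a·ρ·cp/(η·t_res) = 74.1·1009·2235/(4089·189.249) = 215.942 s⁻²
γ̇_max = sqrt(215.942) = 14.6949 s⁻¹
Solve γ̇ = πDN/h for N: N_max = γ̇_max·h/(π·D) = 14.6949 × 0.00227 / (π × 0.056) = 0.189608 rev/s = 11.3765 rpm

value=11.38 rpm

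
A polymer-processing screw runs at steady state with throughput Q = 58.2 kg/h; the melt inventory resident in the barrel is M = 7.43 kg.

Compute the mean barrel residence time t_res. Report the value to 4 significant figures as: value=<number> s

Q_s = Q / 3600 = 58.2 / 3600 = 0.0161667 kg/s
Mean residence time: t_res = M/Q_s = 7.43 kg / 0.0161667 kg/s = 459.588 s

value=459.6 s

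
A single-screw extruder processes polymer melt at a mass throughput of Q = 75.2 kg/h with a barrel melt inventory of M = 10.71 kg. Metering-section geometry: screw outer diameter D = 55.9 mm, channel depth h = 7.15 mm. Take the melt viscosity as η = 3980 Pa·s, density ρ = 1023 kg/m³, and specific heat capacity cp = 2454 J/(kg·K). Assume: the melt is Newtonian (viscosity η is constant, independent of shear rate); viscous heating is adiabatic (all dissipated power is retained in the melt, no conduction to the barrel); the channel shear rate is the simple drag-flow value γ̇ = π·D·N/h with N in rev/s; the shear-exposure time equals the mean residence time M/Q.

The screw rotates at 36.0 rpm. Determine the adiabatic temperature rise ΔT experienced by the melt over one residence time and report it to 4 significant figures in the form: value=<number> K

value=176.5 K

Throughput in SI: Q_s = 75.2 kg/h ÷ 3600 s/h = 0.0208889 kg/s
t_res = M / Q_s = 10.71 ÷ 0.0208889 = 512.713 s
Convert to SI: D = 0.0559 m, h = 0.00715 m, N = 36.0/60 = 0.6 rev/s
γ̇ = π·D·N / h = π · 0.0559 · 0.6 / 0.00715 = 14.7369 s⁻¹
Adiabatic rise: ΔT = η γ̇² t_res / (ρ cp) = 3980·(14.7369)²·512.713 / (1023·2454) = 176.531 K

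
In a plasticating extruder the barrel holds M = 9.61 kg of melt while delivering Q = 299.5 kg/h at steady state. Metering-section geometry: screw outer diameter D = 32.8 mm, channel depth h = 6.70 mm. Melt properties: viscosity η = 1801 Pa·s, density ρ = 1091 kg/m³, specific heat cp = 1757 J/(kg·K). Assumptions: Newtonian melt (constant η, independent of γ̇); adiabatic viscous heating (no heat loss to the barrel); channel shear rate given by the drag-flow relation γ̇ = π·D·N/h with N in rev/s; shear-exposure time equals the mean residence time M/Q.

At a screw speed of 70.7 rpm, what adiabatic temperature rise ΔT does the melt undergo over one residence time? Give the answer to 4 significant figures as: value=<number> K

Convert throughput: Q = 299.5 kg/h = 299.5/3600 = 0.0831944 kg/s
t_res = M / Q_s = 9.61 / 0.0831944 = 115.513 s
Convert to SI: D = 0.0328 m, h = 0.0067 m, N = 70.7/60 = 1.17833 rev/s
γ̇ = π D N / h = (π)(0.0328)(1.17833) / 0.0067 = 18.1225 s⁻¹
Adiabatic rise: ΔT = η γ̇² t_res / (ρ cp) = 1801·(18.1225)²·115.513 / (1091·1757) = 35.6435 K

value=35.64 K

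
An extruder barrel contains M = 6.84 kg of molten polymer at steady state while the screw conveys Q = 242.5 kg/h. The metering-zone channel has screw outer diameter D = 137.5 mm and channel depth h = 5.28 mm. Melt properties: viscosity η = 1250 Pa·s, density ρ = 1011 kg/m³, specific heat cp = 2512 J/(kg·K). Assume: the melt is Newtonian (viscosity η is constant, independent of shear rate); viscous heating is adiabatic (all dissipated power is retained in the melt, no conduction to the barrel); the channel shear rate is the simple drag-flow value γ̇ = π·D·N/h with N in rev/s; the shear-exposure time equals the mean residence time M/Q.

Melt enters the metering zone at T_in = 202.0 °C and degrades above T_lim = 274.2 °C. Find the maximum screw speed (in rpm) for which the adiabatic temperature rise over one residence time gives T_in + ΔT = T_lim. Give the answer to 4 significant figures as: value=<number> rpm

Q_s = Q / 3600 = 242.5 / 3600 = 0.0673611 kg/s
Mean residence time: t_res = M/Q_s = 6.84 kg / 0.0673611 kg/s = 101.542 s
Geometry in SI: D = 137.5 mm → 0.1375 m, h = 5.28 mm → 0.00528 m
ΔT_a = T_lim − T_in = 274.2 − 202.0 = 72.2 K
γ̇_max² = ΔT_a·ρ·cp/(η·t_res) = 72.2·1011·2512/(1250·101.542) = 1444.61 s⁻²
Take the square root: γ̇_max = √(1444.61) = 38.008 s⁻¹
N_max = γ̇_max h / (πD) = 38.008·0.00528/(π·0.1375) = 0.464576 rev/s → ×60 = 27.8746 rpm

value=27.87 rpm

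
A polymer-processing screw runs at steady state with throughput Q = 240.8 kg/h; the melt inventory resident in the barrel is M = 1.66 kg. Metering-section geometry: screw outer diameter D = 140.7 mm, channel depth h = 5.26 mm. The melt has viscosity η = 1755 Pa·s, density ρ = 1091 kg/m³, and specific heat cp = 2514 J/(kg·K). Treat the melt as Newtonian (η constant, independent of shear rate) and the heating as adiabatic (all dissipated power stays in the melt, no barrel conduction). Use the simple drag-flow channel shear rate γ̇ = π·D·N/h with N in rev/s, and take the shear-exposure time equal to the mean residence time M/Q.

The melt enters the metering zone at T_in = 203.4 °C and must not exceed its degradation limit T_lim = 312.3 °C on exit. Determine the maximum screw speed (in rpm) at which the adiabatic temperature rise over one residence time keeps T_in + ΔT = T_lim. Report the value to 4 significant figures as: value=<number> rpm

Convert throughput: Q = 240.8 kg/h = 240.8/3600 = 0.0668889 kg/s
t_res = M / Q_s = 1.66 ÷ 0.0668889 = 24.8173 s
D = 140.7 mm = 0.1407 m;  h = 5.26 mm = 0.00526 m
ΔT_a = T_lim − T_in = 312.3 − 203.4 = 108.9 K
γ̇_max² = ΔT_a·ρ·cp / (η·t_res) = [108.9 × 1091 × 2514] / [1755 × 24.8173] = 6857.83 s⁻²
Take the square root: γ̇_max = √(6857.83) = 82.812 s⁻¹
Solve γ̇ = πDN/h for N: N_max = γ̇_max·h/(π·D) = 82.812 × 0.00526 / (π × 0.1407) = 0.985451 rev/s = 59.1271 rpm

value=59.13 rpm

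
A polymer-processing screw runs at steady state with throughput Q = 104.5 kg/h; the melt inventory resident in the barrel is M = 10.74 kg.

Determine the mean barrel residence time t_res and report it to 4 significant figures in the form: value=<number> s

value=370.0 s

Convert throughput: Q = 104.5 kg/h = 104.5/3600 = 0.0290278 kg/s
t_res = M / Q_s = 10.74 ÷ 0.0290278 = 369.99 s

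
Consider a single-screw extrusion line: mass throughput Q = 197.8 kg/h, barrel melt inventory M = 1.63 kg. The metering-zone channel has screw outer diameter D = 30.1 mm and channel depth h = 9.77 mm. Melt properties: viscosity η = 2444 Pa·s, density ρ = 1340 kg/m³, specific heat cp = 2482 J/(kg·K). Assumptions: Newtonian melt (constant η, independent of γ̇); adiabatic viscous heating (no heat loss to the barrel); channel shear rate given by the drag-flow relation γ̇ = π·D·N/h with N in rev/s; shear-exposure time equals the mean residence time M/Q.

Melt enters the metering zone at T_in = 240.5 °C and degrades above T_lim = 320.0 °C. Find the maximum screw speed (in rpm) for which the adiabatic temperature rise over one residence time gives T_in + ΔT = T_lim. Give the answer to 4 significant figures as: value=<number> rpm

value=374.4 rpm

Convert throughput: Q = 197.8 kg/h = 197.8/3600 = 0.0549444 kg/s
Mean residence time: t_res = M/Q_s = 1.63 kg / 0.0549444 kg/s = 29.6663 s
Geometry in SI: D = 30.1 mm → 0.0301 m, h = 9.77 mm → 0.00977 m
ΔT_a = T_lim − T_in = 320.0 − 240.5 = 79.5 K
Invert ΔT = ηγ̇²t_res/(ρcp) for γ̇: γ̇_max² = ΔT_a ρ cp / (η t_res) = 79.5·1340·2482 / (2444·29.6663) = 3646.77 s⁻²
γ̇_max = √3646.77 = 60.3885 s⁻¹
N_max = γ̇_max h / (πD) = 60.3885·0.00977/(π·0.0301) = 6.23925 rev/s → ×60 = 374.355 rpm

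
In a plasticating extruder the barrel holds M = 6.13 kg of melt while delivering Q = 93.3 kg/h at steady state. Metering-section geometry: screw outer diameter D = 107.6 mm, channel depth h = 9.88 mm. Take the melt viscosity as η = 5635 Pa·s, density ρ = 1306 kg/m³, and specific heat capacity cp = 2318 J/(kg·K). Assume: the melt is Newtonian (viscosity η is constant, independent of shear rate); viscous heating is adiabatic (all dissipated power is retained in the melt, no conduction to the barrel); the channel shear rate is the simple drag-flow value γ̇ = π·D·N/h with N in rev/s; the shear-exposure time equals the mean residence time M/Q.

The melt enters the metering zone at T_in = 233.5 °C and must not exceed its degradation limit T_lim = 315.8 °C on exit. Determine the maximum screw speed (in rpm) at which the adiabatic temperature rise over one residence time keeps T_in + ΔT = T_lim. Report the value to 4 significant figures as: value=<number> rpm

Convert throughput: Q = 93.3 kg/h = 93.3/3600 = 0.0259167 kg/s
t_res = M / Q_s = 6.13 ÷ 0.0259167 = 236.527 s
Geometry in SI: D = 107.6 mm → 0.1076 m, h = 9.88 mm → 0.00988 m
ΔT_a = T_lim − T_in = 315.8 °C − 233.5 °C = 82.3 K
γ̇_max² = ΔT_a·ρ·cp/(η·t_res) = 82.3·1306·2318/(5635·236.527) = 186.931 s⁻²
γ̇_max = √186.931 = 13.6723 s⁻¹
N_max = γ̇_max h / (πD) = 13.6723·0.00988/(π·0.1076) = 0.399609 rev/s → ×60 = 23.9765 rpm

value=23.98 rpm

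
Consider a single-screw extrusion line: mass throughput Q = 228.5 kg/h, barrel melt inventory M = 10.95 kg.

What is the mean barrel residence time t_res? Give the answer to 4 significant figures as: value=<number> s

value=172.5 s

Q_s = Q / 3600 = 228.5 / 3600 = 0.0634722 kg/s
Mean residence time: t_res = M/Q_s = 10.95 kg / 0.0634722 kg/s = 172.516 s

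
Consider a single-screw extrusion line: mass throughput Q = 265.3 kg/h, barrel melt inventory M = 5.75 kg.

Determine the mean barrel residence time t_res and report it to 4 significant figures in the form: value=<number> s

Convert throughput: Q = 265.3 kg/h = 265.3/3600 = 0.0736944 kg/s
Mean residence time: t_res = M/Q_s = 5.75 kg / 0.0736944 kg/s = 78.0249 s

value=78.02 s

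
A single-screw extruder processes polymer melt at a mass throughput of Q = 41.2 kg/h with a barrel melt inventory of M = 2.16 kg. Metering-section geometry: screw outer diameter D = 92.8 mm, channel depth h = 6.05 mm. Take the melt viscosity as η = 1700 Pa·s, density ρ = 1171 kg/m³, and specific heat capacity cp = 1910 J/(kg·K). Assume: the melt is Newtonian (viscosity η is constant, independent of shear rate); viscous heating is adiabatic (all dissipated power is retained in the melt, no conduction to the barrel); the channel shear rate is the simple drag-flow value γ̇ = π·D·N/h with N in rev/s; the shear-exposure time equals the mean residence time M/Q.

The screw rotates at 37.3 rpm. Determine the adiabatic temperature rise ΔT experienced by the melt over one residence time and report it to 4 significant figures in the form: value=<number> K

value=128.7 K

Q_s = Q / 3600 = 41.2 / 3600 = 0.0114444 kg/s
t_res = M / Q_s = 2.16 ÷ 0.0114444 = 188.738 s
Convert to SI: D = 0.0928 m, h = 0.00605 m, N = 37.3/60 = 0.621667 rev/s
γ̇ = π D N / h = (π)(0.0928)(0.621667) / 0.00605 = 29.9571 s⁻¹
Adiabatic rise: ΔT = η γ̇² t_res / (ρ cp) = 1700·(29.9571)²·188.738 / (1171·1910) = 128.741 K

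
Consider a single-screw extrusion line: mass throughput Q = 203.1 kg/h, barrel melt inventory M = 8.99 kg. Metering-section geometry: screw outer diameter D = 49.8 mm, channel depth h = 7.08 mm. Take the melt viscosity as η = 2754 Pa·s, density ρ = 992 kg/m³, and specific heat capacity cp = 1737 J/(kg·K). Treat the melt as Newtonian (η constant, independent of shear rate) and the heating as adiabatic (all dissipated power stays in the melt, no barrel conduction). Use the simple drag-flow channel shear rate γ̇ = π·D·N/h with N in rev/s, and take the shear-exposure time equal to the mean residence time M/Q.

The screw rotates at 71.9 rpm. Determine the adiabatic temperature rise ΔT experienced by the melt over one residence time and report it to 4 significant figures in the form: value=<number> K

Throughput in SI: Q_s = 203.1 kg/h ÷ 3600 s/h = 0.0564167 kg/s
t_res = M / Q_s = 8.99 / 0.0564167 = 159.35 s
D = 49.8 mm = 0.0498 m;  h = 7.08 mm = 0.00708 m;  N = 71.9 rpm / 60 = 1.19833 rev/s
Shear rate: γ̇ = πDN/h = π·0.0498·1.19833/0.00708 = 26.4803 s⁻¹
Adiabatic rise: ΔT = η γ̇² t_res / (ρ cp) = 2754·(26.4803)²·159.35 / (992·1737) = 178.588 K

value=178.6 K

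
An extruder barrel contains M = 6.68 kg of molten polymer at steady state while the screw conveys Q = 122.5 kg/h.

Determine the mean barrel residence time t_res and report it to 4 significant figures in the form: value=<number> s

value=196.3 s

Q_s = Q / 3600 = 122.5 / 3600 = 0.0340278 kg/s
t_res = M / Q_s = 6.68 / 0.0340278 = 196.31 s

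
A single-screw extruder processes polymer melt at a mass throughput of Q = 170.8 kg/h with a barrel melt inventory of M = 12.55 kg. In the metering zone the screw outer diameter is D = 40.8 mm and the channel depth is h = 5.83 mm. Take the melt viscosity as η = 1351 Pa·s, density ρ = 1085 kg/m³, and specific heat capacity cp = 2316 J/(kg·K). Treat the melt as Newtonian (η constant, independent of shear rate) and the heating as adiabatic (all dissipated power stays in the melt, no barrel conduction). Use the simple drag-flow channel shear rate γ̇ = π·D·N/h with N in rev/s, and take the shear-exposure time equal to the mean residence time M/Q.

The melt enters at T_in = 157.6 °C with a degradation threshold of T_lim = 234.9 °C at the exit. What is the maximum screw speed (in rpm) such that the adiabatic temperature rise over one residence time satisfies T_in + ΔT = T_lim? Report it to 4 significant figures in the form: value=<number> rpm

value=63.62 rpm

Convert throughput: Q = 170.8 kg/h = 170.8/3600 = 0.0474444 kg/s
Mean residence time: t_res = M/Q_s = 12.55 kg / 0.0474444 kg/s = 264.52 s
Geometry in SI: D = 40.8 mm → 0.0408 m, h = 5.83 mm → 0.00583 m
ΔT_a = T_lim − T_in = 234.9 °C − 157.6 °C = 77.3 K
γ̇_max² = ΔT_a·ρ·cp / (η·t_res) = [77.3 × 1085 × 2316] / [1351 × 264.52] = 543.543 s⁻²
γ̇_max = √543.543 = 23.314 s⁻¹
Solve γ̇ = πDN/h for N: N_max = γ̇_max·h/(π·D) = 23.314 × 0.00583 / (π × 0.0408) = 1.06041 rev/s = 63.6249 rpm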